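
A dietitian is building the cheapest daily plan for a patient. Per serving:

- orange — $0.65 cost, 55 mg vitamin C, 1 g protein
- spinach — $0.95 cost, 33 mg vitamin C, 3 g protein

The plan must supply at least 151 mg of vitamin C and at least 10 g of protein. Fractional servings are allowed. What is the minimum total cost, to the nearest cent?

$3.48

Check every corner: each single food scaled to meet both minima, and each pair solved so both constraints bind.
orange only: max(151/55, 10/1) = 10 servings → $6.50.
spinach only: max(151/33, 10/3) = 4.576 servings → $4.35.
orange + spinach with both tight: 0.9318 servings and 3.023 servings → $3.48.
So the least-cost plan costs $3.48.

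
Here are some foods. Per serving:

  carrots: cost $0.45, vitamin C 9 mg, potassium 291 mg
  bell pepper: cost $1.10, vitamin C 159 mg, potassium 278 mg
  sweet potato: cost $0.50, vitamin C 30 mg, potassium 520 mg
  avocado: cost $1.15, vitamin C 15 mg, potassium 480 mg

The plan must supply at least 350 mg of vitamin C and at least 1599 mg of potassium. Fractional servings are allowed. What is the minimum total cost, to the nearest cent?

Check every corner: each single food scaled to meet both minima, and each pair solved so both constraints bind.
carrots only: max(350/9, 1599/291) = 38.89 servings → $17.50.
bell pepper only: max(350/159, 1599/278) = 5.752 servings → $6.33.
sweet potato only: max(350/30, 1599/520) = 11.67 servings → $5.83.
avocado only: max(350/15, 1599/480) = 23.33 servings → $26.83.
carrots + bell pepper with both tight: 3.586 servings and 1.998 servings → $3.81.
carrots + sweet potato: the both-tight solution has a negative serving — not a feasible corner.
carrots + avocado: the both-tight solution has a negative serving — not a feasible corner.
bell pepper + sweet potato with both tight: 1.803 servings and 2.111 servings → $3.04.
bell pepper + avocado with both tight: 1.996 servings and 2.175 servings → $4.70.
sweet potato + avocado with both targets exact would need a negative amount; discard.
Cheapest feasible corner: $3.04.

$3.04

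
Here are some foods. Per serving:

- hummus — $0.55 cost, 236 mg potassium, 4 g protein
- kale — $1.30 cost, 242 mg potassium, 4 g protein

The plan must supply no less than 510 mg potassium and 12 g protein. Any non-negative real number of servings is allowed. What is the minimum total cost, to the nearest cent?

Minimising a linear cost over {potassium ≥ 510, protein ≥ 12, servings ≥ 0} — the optimum is at a vertex, using one or two foods.
hummus only: max(510/236, 12/4) = 3 servings → $1.65.
kale only: max(510/242, 12/4) = 3 servings → $3.90.
hummus + kale with both targets exact would need a negative amount; discard.
Cheapest feasible corner: $1.65.

$1.65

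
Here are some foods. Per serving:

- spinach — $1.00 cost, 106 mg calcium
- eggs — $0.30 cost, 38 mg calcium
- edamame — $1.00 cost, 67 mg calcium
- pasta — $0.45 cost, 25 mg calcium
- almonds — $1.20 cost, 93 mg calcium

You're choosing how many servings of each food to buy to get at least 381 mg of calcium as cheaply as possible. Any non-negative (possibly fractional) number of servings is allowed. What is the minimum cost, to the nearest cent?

Cost per mg of calcium: eggs $0.0079, spinach $0.0094, almonds $0.0129, edamame $0.0149, pasta $0.0180.
With no serving limits, use only eggs: 381 mg / 38 mg = 10.03 servings × $0.30 = $3.01.

$3.01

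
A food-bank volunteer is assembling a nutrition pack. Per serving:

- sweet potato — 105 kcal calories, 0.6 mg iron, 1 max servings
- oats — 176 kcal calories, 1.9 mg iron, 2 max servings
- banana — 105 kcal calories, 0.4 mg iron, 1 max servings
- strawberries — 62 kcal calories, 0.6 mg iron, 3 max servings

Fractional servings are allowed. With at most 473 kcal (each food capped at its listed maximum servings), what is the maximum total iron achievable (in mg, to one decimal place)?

Iron per kcal: oats 0.0108, strawberries 0.009677, sweet potato 0.005714, banana 0.00381.
Take 2 servings of oats: uses 352 kcal, +3.8 mg iron (running total 3.8 mg).
Take 1.952 servings of strawberries: uses 121 kcal, +1.2 mg iron (running total 5.0 mg).
Greedy by best ratio exhausts the calories allowance optimally: 5.0 mg.

5.0 mg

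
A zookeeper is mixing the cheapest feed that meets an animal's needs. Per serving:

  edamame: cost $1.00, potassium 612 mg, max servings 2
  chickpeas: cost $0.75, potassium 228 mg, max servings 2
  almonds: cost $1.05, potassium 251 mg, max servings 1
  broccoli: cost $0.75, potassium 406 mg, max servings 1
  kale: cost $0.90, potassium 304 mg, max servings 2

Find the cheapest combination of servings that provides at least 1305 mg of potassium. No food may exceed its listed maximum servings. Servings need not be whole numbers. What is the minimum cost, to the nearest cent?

Cost per mg of potassium: edamame $0.0016, broccoli $0.0018, kale $0.0030, chickpeas $0.0033, almonds $0.0042.
Take 2 servings of edamame: +1224.0 mg potassium for $2.00 (total $2.00, still need 81.0 mg).
Take 0.1995 servings of broccoli: +81.0 mg potassium for $0.15 (total $2.15, still need 0.0 mg).
Filling from the cheapest source first is optimal under one linear minimum: $2.15.

$2.15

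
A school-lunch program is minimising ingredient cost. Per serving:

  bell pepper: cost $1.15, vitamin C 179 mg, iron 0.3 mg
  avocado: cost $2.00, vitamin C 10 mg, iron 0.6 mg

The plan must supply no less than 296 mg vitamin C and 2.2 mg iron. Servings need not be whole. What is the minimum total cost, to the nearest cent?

$7.56

This is a tiny linear program; its minimum lies at a vertex of the feasible set. List the vertices and price them.
bell pepper only: max(296/179, 2.2/0.3) = 7.333 servings → $8.43.
avocado only: max(296/10, 2.2/0.6) = 29.6 servings → $59.20.
bell pepper + avocado with both tight: 1.49 servings and 2.921 servings → $7.56.
Cheapest feasible corner: $7.56.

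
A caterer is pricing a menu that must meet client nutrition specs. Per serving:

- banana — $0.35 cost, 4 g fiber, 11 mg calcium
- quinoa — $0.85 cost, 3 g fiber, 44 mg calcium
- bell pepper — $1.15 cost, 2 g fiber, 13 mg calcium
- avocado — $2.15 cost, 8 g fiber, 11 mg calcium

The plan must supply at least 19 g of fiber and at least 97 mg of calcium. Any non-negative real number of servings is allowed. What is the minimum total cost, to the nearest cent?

Minimising a linear cost over {fiber ≥ 19, calcium ≥ 97, servings ≥ 0} — the optimum is at a vertex, using one or two foods.
banana only: max(19/4, 97/11) = 8.818 servings → $3.09.
quinoa only: max(19/3, 97/44) = 6.333 servings → $5.38.
bell pepper only: max(19/2, 97/13) = 9.5 servings → $10.93.
avocado only: max(19/8, 97/11) = 8.818 servings → $18.96.
banana + quinoa with both tight: 3.811 servings and 1.252 servings → $2.40.
banana + bell pepper with both tight: 1.767 servings and 5.967 servings → $7.48.
banana + avocado: intersection lies outside the first quadrant.
quinoa + bell pepper: intersection lies outside the first quadrant.
quinoa + avocado with both tight: 1.777 servings and 1.708 servings → $5.18.
bell pepper + avocado with both tight: 6.915 servings and 0.6463 servings → $9.34.
Cheapest feasible corner: $2.40.

$2.40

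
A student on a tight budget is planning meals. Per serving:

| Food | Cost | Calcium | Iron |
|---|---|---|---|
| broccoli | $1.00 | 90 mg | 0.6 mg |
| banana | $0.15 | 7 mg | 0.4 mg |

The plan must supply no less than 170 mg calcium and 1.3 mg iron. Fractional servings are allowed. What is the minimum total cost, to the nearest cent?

broccoli only: max(170/90, 1.3/0.6) = 2.167 servings → $2.17.
banana only: max(170/7, 1.3/0.4) = 24.29 servings → $3.64.
broccoli + banana with both tight: 1.852 servings and 0.4717 servings → $1.92.
So the least-cost plan costs $1.92.

$1.92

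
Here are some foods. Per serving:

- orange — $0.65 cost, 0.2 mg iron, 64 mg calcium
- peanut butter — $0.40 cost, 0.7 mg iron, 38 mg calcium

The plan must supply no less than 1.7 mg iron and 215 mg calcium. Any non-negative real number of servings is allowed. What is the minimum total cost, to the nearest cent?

The cheapest plan sits at a corner of the feasible region — with two constraints it uses at most two foods.
orange only: max(1.7/0.2, 215/64) = 8.5 servings → $5.53.
peanut butter only: max(1.7/0.7, 215/38) = 5.658 servings → $2.26.
orange + peanut butter with both tight: 2.309 servings and 1.769 servings → $2.21.
So the least-cost plan costs $2.21.

$2.21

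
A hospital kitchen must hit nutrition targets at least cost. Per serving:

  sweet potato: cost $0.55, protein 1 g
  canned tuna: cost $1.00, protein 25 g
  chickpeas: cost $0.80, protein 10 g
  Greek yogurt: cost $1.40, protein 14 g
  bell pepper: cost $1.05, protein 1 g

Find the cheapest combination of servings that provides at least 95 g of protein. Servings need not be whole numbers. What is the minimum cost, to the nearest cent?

Cost per g of protein: canned tuna $0.0400, chickpeas $0.0800, Greek yogurt $0.1000, sweet potato $0.5500, bell pepper $1.0500.
With no serving limits, use only canned tuna: 95 g / 25 g = 3.8 servings × $1.00 = $3.80.

$3.80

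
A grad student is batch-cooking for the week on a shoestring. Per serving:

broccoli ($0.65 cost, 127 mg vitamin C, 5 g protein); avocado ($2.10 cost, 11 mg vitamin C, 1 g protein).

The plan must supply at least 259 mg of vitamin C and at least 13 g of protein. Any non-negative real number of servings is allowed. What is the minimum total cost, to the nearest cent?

broccoli only: max(259/127, 13/5) = 2.6 servings → $1.69.
avocado only: max(259/11, 13/1) = 23.55 servings → $49.45.
broccoli + avocado with both tight: 1.611 servings and 4.944 servings → $11.43.
So the least-cost plan costs $1.69.

$1.69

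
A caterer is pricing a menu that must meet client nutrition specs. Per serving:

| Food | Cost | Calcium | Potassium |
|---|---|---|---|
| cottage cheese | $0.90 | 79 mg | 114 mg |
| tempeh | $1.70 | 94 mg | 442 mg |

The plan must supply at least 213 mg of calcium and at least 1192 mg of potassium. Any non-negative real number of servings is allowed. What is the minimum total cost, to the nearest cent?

$4.58

At the optimum either one food covers both requirements or two foods hit both targets exactly; no other combination can be cheaper.
cottage cheese only: max(213/79, 1192/114) = 10.46 servings → $9.41.
tempeh only: max(213/94, 1192/442) = 2.697 servings → $4.58.
cottage cheese + tempeh: the both-tight solution has a negative serving — not a feasible corner.
So the least-cost plan costs $4.58.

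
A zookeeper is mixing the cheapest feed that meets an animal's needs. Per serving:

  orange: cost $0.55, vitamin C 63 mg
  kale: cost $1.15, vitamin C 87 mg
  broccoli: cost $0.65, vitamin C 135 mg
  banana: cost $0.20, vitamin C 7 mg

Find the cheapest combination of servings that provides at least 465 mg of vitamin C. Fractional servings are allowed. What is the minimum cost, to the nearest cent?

$2.24

Cost per mg of vitamin C: broccoli $0.0048, orange $0.0087, kale $0.0132, banana $0.0286.
With no serving limits, use only broccoli: 465 mg / 135 mg = 3.444 servings × $0.65 = $2.24.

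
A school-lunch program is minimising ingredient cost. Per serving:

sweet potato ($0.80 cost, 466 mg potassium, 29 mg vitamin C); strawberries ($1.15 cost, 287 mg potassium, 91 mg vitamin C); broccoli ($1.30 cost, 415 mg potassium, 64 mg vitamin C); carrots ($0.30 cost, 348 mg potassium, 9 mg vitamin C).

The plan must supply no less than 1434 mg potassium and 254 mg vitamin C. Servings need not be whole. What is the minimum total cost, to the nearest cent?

Minimising a linear cost over {potassium ≥ 1434, vitamin C ≥ 254, servings ≥ 0} — the optimum is at a vertex, using one or two foods.
sweet potato only: max(1434/466, 254/29) = 8.759 servings → $7.01.
strawberries only: max(1434/287, 254/91) = 4.997 servings → $5.75.
broccoli only: max(1434/415, 254/64) = 3.969 servings → $5.16.
carrots only: max(1434/348, 254/9) = 28.22 servings → $8.47.
sweet potato + strawberries with both tight: 1.69 servings and 2.253 servings → $3.94.
sweet potato + broccoli with both targets exact would need a negative amount; discard.
sweet potato + carrots with both targets exact would need a negative amount; discard.
strawberries + broccoli with both tight: 0.7029 servings and 2.969 servings → $4.67.
strawberries + carrots with both tight: 2.595 servings and 1.98 servings → $3.58.
broccoli + carrots: intersection lies outside the first quadrant.
The minimum over all feasible corners is $3.58.

$3.58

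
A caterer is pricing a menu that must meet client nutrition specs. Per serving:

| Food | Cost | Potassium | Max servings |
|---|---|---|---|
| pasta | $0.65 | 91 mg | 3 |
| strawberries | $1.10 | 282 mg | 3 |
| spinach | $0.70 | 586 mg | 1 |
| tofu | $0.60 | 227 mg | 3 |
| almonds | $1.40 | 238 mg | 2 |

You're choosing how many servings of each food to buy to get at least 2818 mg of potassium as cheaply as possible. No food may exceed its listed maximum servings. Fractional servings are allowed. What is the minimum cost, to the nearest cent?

$10.24

Cost per mg of potassium: spinach $0.0012, tofu $0.0026, strawberries $0.0039, almonds $0.0059, pasta $0.0071.
Take 1 serving of spinach: +586.0 mg potassium for $0.70 (total $0.70, still need 2232.0 mg).
Take 3 servings of tofu: +681.0 mg potassium for $1.80 (total $2.50, still need 1551.0 mg).
Take 3 servings of strawberries: +846.0 mg potassium for $3.30 (total $5.80, still need 705.0 mg).
Take 2 servings of almonds: +476.0 mg potassium for $2.80 (total $8.60, still need 229.0 mg).
Take 2.516 servings of pasta: +229.0 mg potassium for $1.64 (total $10.24, still need 0.0 mg).
Filling from the cheapest source first is optimal under one linear minimum: $10.24.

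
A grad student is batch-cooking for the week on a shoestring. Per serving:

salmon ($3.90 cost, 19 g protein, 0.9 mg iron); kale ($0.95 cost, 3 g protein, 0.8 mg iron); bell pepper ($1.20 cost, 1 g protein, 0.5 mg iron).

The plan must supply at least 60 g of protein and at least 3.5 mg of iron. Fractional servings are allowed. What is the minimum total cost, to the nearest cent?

At the optimum either one food covers both requirements or two foods hit both targets exactly; no other combination can be cheaper.
salmon only: max(60/19, 3.5/0.9) = 3.889 servings → $15.17.
kale only: max(60/3, 3.5/0.8) = 20 servings → $19.00.
bell pepper only: max(60/1, 3.5/0.5) = 60 servings → $72.00.
salmon + kale with both tight: 3 servings and 1 serving → $12.65.
salmon + bell pepper with both tight: 3.081 servings and 1.453 servings → $13.76.
kale + bell pepper with both targets exact would need a negative amount; discard.
So the least-cost plan costs $12.65.

$12.65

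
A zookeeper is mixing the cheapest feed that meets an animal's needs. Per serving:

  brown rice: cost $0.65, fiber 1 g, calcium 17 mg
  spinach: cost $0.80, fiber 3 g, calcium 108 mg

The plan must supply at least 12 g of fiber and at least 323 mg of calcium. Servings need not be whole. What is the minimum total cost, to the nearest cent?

At the optimum either one food covers both requirements or two foods hit both targets exactly; no other combination can be cheaper.
brown rice only: max(12/1, 323/17) = 19 servings → $12.35.
spinach only: max(12/3, 323/108) = 4 servings → $3.20.
brown rice + spinach with both tight: 5.737 servings and 2.088 servings → $5.40.
So the least-cost plan costs $3.20.

$3.20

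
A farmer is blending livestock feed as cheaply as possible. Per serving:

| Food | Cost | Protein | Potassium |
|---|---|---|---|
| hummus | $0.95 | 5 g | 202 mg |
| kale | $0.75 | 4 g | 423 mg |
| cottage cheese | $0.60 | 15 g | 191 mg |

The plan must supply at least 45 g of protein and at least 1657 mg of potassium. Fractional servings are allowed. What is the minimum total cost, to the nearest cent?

$3.52

At the optimum either one food covers both requirements or two foods hit both targets exactly; no other combination can be cheaper.
hummus only: max(45/5, 1657/202) = 9 servings → $8.55.
kale only: max(45/4, 1657/423) = 11.25 servings → $8.44.
cottage cheese only: max(45/15, 1657/191) = 8.675 servings → $5.21.
hummus + kale: the both-tight solution has a negative serving — not a feasible corner.
hummus + cottage cheese with both tight: 7.836 servings and 0.388 servings → $7.68.
kale + cottage cheese with both tight: 2.913 servings and 2.223 servings → $3.52.
So the least-cost plan costs $3.52.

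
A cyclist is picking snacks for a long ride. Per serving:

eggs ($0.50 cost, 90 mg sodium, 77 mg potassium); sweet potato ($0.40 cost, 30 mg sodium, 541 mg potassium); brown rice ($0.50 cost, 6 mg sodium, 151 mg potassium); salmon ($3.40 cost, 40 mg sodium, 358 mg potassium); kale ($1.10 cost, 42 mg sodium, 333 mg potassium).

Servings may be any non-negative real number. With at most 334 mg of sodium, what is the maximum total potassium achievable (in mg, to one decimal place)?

Potassium per mg sodium: brown rice 25.17, sweet potato 18.03, salmon 8.95, kale 7.929, eggs 0.8556.
With no serving limits, spend the whole sodium allowance on brown rice: 334 mg / 6 mg × 151 mg = 8405.7 mg.

8405.7 mg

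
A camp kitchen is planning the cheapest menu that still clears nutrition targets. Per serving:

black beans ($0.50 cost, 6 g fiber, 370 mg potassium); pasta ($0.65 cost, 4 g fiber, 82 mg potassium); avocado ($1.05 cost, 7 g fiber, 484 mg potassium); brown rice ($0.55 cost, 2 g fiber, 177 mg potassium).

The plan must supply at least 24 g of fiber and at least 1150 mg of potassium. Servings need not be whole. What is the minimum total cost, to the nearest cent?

Check every corner: each single food scaled to meet both minima, and each pair solved so both constraints bind.
black beans only: max(24/6, 1150/370) = 4 servings → $2.00.
pasta only: max(24/4, 1150/82) = 14.02 servings → $9.12.
avocado only: max(24/7, 1150/484) = 3.429 servings → $3.60.
brown rice only: max(24/2, 1150/177) = 12 servings → $6.60.
black beans + pasta with both tight: 2.664 servings and 2.004 servings → $2.63.
black beans + avocado with both targets exact would need a negative amount; discard.
black beans + brown rice: the both-tight solution has a negative serving — not a feasible corner.
pasta + avocado with both tight: 2.618 servings and 1.932 servings → $3.73.
pasta + brown rice with both tight: 3.581 servings and 4.838 servings → $4.99.
avocado + brown rice: the both-tight solution has a negative serving — not a feasible corner.
So the least-cost plan costs $2.00.

$2.00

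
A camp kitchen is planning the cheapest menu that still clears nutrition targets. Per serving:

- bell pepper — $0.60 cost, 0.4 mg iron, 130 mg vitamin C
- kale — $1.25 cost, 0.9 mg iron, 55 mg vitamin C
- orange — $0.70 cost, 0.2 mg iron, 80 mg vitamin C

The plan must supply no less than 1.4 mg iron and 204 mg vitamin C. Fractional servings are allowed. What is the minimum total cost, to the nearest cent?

For a min-cost LP with two ≥-constraints, a basic feasible solution has at most two positive variables.
bell pepper only: max(1.4/0.4, 204/130) = 3.5 servings → $2.10.
kale only: max(1.4/0.9, 204/55) = 3.709 servings → $4.64.
orange only: max(1.4/0.2, 204/80) = 7 servings → $4.90.
bell pepper + kale with both tight: 1.122 servings and 1.057 servings → $1.99.
bell pepper + orange: intersection lies outside the first quadrant.
kale + orange with both tight: 1.167 servings and 1.748 servings → $2.68.
The minimum over all feasible corners is $1.99.

$1.99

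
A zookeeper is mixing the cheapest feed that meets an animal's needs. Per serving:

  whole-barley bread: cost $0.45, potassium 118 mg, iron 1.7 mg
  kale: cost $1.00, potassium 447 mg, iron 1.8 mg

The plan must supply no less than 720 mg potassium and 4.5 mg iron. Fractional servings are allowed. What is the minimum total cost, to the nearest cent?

$1.85

Compare the cost at each extreme point of the feasible region.
whole-barley bread only: max(720/118, 4.5/1.7) = 6.102 servings → $2.75.
kale only: max(720/447, 4.5/1.8) = 2.5 servings → $2.50.
whole-barley bread + kale with both tight: 1.307 servings and 1.266 servings → $1.85.
Cheapest feasible corner: $1.85.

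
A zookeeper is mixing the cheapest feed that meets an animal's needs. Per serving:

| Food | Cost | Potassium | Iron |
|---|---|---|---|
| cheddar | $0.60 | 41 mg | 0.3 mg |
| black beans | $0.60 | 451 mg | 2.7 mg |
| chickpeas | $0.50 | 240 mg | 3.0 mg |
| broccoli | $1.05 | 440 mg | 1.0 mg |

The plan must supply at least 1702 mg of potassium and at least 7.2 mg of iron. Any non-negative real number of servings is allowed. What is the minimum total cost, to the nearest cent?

This is a tiny linear program; its minimum lies at a vertex of the feasible set. List the vertices and price them.
cheddar only: max(1702/41, 7.2/0.3) = 41.51 servings → $24.91.
black beans only: max(1702/451, 7.2/2.7) = 3.774 servings → $2.26.
chickpeas only: max(1702/240, 7.2/3.0) = 7.092 servings → $3.55.
broccoli only: max(1702/440, 7.2/1.0) = 7.2 servings → $7.56.
cheddar + black beans: the both-tight solution has a negative serving — not a feasible corner.
cheddar + chickpeas: the both-tight solution has a negative serving — not a feasible corner.
cheddar + broccoli with both tight: 16.11 servings and 2.367 servings → $12.15.
black beans + chickpeas: the both-tight solution has a negative serving — not a feasible corner.
black beans + broccoli with both tight: 1.989 servings and 1.829 servings → $3.11.
chickpeas + broccoli with both tight: 1.357 servings and 3.128 servings → $3.96.
The minimum over all feasible corners is $2.26.

$2.26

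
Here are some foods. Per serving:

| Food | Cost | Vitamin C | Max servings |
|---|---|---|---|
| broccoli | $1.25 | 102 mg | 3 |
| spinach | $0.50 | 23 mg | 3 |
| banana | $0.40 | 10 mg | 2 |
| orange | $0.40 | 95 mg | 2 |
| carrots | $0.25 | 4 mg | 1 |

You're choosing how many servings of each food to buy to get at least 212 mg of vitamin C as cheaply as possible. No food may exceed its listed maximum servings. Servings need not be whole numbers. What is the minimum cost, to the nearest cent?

Cost per mg of vitamin C: orange $0.0042, broccoli $0.0123, spinach $0.0217, banana $0.0400, carrots $0.0625.
Take 2 servings of orange: +190.0 mg vitamin C for $0.80 (total $0.80, still need 22.0 mg).
Take 0.2157 servings of broccoli: +22.0 mg vitamin C for $0.27 (total $1.07, still need 0.0 mg).
Filling from the cheapest source first is optimal under one linear minimum: $1.07.

$1.07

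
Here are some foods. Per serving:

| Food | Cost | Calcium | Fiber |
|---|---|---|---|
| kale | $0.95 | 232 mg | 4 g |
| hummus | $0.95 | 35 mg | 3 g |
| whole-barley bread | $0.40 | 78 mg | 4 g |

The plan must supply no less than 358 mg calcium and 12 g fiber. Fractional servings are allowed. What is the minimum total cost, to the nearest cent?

$1.64

kale only: max(358/232, 12/4) = 3 servings → $2.85.
hummus only: max(358/35, 12/3) = 10.23 servings → $9.72.
whole-barley bread only: max(358/78, 12/4) = 4.59 servings → $1.84.
kale + hummus with both tight: 1.176 servings and 2.432 servings → $3.43.
kale + whole-barley bread with both tight: 0.8052 servings and 2.195 servings → $1.64.
hummus + whole-barley bread with both targets exact would need a negative amount; discard.
So the least-cost plan costs $1.64.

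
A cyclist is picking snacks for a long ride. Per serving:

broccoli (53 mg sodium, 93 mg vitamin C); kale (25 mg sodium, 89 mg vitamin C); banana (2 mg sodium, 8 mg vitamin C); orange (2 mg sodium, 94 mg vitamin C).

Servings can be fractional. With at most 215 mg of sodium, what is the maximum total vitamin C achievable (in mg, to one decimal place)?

Vitamin C per mg sodium: orange 47, banana 4, kale 3.56, broccoli 1.755.
With no serving limits, spend the whole sodium allowance on orange: 215 mg / 2 mg × 94 mg = 10105.0 mg.

10105.0 mg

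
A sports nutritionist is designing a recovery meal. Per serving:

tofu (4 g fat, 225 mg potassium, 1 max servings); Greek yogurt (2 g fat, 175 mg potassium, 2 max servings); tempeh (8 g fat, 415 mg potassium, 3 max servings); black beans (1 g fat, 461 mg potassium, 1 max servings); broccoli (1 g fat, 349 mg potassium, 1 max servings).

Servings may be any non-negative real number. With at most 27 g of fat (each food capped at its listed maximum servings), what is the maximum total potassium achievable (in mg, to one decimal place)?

Potassium per g fat: black beans 461, broccoli 349, Greek yogurt 87.5, tofu 56.25, tempeh 51.88.
Take 1 serving of black beans: uses 1 g fat, +461.0 mg potassium (running total 461.0 mg).
Take 1 serving of broccoli: uses 1 g fat, +349.0 mg potassium (running total 810.0 mg).
Take 2 servings of Greek yogurt: uses 4 g fat, +350.0 mg potassium (running total 1160.0 mg).
Take 1 serving of tofu: uses 4 g fat, +225.0 mg potassium (running total 1385.0 mg).
Take 2.125 servings of tempeh: uses 17 g fat, +881.9 mg potassium (running total 2266.9 mg).
Greedy by best ratio exhausts the fat allowance optimally: 2266.9 mg.

2266.9 mg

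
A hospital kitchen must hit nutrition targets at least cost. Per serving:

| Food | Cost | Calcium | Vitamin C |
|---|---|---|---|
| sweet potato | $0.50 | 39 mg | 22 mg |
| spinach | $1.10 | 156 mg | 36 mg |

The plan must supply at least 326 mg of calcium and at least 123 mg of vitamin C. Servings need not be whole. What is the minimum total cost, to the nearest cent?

$3.13

A basic optimal solution has at most two foods positive. Try each food alone and each pair with both targets met exactly.
sweet potato only: max(326/39, 123/22) = 8.359 servings → $4.18.
spinach only: max(326/156, 123/36) = 3.417 servings → $3.76.
sweet potato + spinach with both tight: 3.675 servings and 1.171 servings → $3.13.
So the least-cost plan costs $3.13.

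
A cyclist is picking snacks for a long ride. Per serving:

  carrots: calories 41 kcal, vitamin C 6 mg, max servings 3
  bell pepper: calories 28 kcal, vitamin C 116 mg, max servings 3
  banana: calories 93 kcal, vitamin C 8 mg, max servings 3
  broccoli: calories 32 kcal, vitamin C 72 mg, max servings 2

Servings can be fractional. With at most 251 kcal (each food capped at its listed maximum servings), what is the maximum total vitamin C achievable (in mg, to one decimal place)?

507.1 mg

Vitamin C per kcal: bell pepper 4.143, broccoli 2.25, carrots 0.1463, banana 0.08602.
Take 3 servings of bell pepper: uses 84 kcal, +348.0 mg vitamin C (running total 348.0 mg).
Take 2 servings of broccoli: uses 64 kcal, +144.0 mg vitamin C (running total 492.0 mg).
Take 2.512 servings of carrots: uses 103 kcal, +15.1 mg vitamin C (running total 507.1 mg).
Greedy by best ratio exhausts the calories allowance optimally: 507.1 mg.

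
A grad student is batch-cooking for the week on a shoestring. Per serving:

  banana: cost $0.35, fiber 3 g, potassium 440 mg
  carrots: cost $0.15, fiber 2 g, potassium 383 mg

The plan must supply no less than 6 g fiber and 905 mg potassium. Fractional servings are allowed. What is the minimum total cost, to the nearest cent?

$0.45

This is a tiny linear program; its minimum lies at a vertex of the feasible set. List the vertices and price them.
banana only: max(6/3, 905/440) = 2.057 servings → $0.72.
carrots only: max(6/2, 905/383) = 3 servings → $0.45.
banana + carrots with both tight: 1.814 servings and 0.2788 servings → $0.68.
Cheapest feasible corner: $0.45.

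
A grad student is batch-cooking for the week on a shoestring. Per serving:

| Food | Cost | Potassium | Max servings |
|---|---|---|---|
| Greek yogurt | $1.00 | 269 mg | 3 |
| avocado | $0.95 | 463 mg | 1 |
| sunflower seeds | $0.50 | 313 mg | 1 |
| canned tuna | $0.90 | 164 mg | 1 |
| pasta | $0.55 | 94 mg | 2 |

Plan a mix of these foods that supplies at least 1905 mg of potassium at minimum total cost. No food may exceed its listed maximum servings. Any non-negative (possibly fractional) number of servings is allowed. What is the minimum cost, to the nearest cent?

$6.27

Cost per mg of potassium: sunflower seeds $0.0016, avocado $0.0021, Greek yogurt $0.0037, canned tuna $0.0055, pasta $0.0059.
Take 1 serving of sunflower seeds: +313.0 mg potassium for $0.50 (total $0.50, still need 1592.0 mg).
Take 1 serving of avocado: +463.0 mg potassium for $0.95 (total $1.45, still need 1129.0 mg).
Take 3 servings of Greek yogurt: +807.0 mg potassium for $3.00 (total $4.45, still need 322.0 mg).
Take 1 serving of canned tuna: +164.0 mg potassium for $0.90 (total $5.35, still need 158.0 mg).
Take 1.681 servings of pasta: +158.0 mg potassium for $0.92 (total $6.27, still need 0.0 mg).
Filling from the cheapest source first is optimal under one linear minimum: $6.27.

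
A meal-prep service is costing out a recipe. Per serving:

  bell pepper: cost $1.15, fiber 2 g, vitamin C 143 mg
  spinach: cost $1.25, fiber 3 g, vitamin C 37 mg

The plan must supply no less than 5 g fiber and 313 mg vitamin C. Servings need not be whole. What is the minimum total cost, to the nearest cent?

$2.76

Two binding constraints pin down two serving amounts, so the optimal mix uses at most two foods. The candidates are each food alone (scaled to the tighter of fiber/vitamin C) and each pair with both constraints tight.
bell pepper only: max(5/2, 313/143) = 2.5 servings → $2.88.
spinach only: max(5/3, 313/37) = 8.459 servings → $10.57.
bell pepper + spinach with both tight: 2.124 servings and 0.2507 servings → $2.76.
The minimum over all feasible corners is $2.76.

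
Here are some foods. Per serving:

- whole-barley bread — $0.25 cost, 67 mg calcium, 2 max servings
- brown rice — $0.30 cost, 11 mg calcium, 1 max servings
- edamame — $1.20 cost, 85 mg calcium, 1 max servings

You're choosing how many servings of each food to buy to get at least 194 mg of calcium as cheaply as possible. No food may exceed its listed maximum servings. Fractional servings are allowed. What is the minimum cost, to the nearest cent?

$1.35

Cost per mg of calcium: whole-barley bread $0.0037, edamame $0.0141, brown rice $0.0273.
Take 2 servings of whole-barley bread: +134.0 mg calcium for $0.50 (total $0.50, still need 60.0 mg).
Take 0.7059 servings of edamame: +60.0 mg calcium for $0.85 (total $1.35, still need 0.0 mg).
Filling from the cheapest source first is optimal under one linear minimum: $1.35.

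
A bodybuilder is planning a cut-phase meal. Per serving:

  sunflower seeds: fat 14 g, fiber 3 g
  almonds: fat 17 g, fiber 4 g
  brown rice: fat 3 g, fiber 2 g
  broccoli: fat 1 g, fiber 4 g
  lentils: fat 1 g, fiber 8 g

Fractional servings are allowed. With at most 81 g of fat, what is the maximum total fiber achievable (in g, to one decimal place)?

648.0 g

Fiber per g fat: lentils 8, broccoli 4, brown rice 0.6667, almonds 0.2353, sunflower seeds 0.2143.
With no serving limits, spend the whole fat allowance on lentils: 81 g / 1 g × 8 g = 648.0 g.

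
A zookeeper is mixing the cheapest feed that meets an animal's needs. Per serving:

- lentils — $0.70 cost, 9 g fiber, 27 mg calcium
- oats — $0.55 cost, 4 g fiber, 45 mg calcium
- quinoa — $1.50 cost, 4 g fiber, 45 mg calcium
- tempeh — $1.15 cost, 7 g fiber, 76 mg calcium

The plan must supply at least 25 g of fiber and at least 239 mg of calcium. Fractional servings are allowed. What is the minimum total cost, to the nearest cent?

An LP optimum is at a vertex; with two nutrient constraints at most two foods are used. Check each candidate.
lentils only: max(25/9, 239/27) = 8.852 servings → $6.20.
oats only: max(25/4, 239/45) = 6.25 servings → $3.44.
quinoa only: max(25/4, 239/45) = 6.25 servings → $9.38.
tempeh only: max(25/7, 239/76) = 3.571 servings → $4.11.
lentils + oats with both tight: 0.569 servings and 4.97 servings → $3.13.
lentils + quinoa with both tight: 0.569 servings and 4.97 servings → $7.85.
lentils + tempeh with both tight: 0.4586 servings and 2.982 servings → $3.75.
oats + quinoa (both tight): parallel constraints — no distinct corner.
oats + tempeh with both targets exact would need a negative amount; discard.
quinoa + tempeh with both targets exact would need a negative amount; discard.
The minimum over all feasible corners is $3.13.

$3.13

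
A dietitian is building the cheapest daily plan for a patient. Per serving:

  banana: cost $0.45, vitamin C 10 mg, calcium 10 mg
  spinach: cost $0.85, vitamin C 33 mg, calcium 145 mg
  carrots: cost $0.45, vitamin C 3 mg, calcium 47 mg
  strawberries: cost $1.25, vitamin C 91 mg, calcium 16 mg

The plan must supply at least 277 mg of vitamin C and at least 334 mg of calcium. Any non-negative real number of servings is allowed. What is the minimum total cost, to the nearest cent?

banana only: max(277/10, 334/10) = 33.4 servings → $15.03.
spinach only: max(277/33, 334/145) = 8.394 servings → $7.13.
carrots only: max(277/3, 334/47) = 92.33 servings → $41.55.
strawberries only: max(277/91, 334/16) = 20.88 servings → $26.09.
banana + spinach with both tight: 26.02 servings and 0.5089 servings → $12.14.
banana + carrots with both tight: 27.31 servings and 1.295 servings → $12.87.
banana + strawberries: intersection lies outside the first quadrant.
spinach + carrots: the both-tight solution has a negative serving — not a feasible corner.
spinach + strawberries with both tight: 2.05 servings and 2.301 servings → $4.62.
carrots + strawberries with both tight: 6.139 servings and 2.842 servings → $6.31.
Cheapest feasible corner: $4.62.

$4.62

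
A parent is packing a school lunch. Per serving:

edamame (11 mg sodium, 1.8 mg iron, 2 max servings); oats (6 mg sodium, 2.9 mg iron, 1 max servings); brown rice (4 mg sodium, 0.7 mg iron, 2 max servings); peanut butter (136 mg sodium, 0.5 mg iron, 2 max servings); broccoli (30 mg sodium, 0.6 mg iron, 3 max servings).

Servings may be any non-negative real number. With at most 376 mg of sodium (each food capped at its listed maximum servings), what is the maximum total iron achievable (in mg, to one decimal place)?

10.6 mg

Iron per mg sodium: oats 0.4833, brown rice 0.175, edamame 0.1636, broccoli 0.02, peanut butter 0.003676.
Take 1 serving of oats: uses 6 mg sodium, +2.9 mg iron (running total 2.9 mg).
Take 2 servings of brown rice: uses 8 mg sodium, +1.4 mg iron (running total 4.3 mg).
Take 2 servings of edamame: uses 22 mg sodium, +3.6 mg iron (running total 7.9 mg).
Take 3 servings of broccoli: uses 90 mg sodium, +1.8 mg iron (running total 9.7 mg).
Take 1.838 servings of peanut butter: uses 250 mg sodium, +0.9 mg iron (running total 10.6 mg).
Filling greedily by iron-per-mg sodium is optimal for one linear limit, giving 10.6 mg.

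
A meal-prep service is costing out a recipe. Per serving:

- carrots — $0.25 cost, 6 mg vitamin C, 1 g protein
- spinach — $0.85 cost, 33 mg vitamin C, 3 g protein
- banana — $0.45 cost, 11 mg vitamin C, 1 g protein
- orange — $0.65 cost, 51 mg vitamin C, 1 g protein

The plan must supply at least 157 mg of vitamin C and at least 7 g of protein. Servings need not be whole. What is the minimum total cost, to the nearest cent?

$2.72

For a min-cost LP with two ≥-constraints, a basic feasible solution has at most two positive variables.
carrots only: max(157/6, 7/1) = 26.17 servings → $6.54.
spinach only: max(157/33, 7/3) = 4.758 servings → $4.04.
banana only: max(157/11, 7/1) = 14.27 servings → $6.42.
orange only: max(157/51, 7/1) = 7 servings → $4.55.
carrots + spinach: the both-tight solution has a negative serving — not a feasible corner.
carrots + banana: the both-tight solution has a negative serving — not a feasible corner.
carrots + orange with both tight: 4.444 servings and 2.556 servings → $2.77.
spinach + banana (both tight): parallel constraints — no distinct corner.
spinach + orange with both tight: 1.667 servings and 2 servings → $2.72.
banana + orange with both tight: 5 servings and 2 servings → $3.55.
So the least-cost plan costs $2.72.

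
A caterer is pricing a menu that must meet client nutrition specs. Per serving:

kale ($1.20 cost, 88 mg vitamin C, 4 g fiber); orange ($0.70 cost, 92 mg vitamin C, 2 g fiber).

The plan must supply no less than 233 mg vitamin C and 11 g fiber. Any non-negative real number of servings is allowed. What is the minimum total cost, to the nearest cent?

Two binding constraints pin down two serving amounts, so the optimal mix uses at most two foods. The candidates are each food alone (scaled to the tighter of vitamin C/fiber) and each pair with both constraints tight.
kale only: max(233/88, 11/4) = 2.75 servings → $3.30.
orange only: max(233/92, 11/2) = 5.5 servings → $3.85.
kale + orange with both targets exact would need a negative amount; discard.
So the least-cost plan costs $3.30.

$3.30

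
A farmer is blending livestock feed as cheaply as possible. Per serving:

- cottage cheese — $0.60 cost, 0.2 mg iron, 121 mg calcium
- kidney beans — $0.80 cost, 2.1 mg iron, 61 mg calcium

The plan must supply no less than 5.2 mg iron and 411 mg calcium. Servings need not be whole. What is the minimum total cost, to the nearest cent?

An LP optimum is at a vertex; with two nutrient constraints at most two foods are used. Check each candidate.
cottage cheese only: max(5.2/0.2, 411/121) = 26 servings → $15.60.
kidney beans only: max(5.2/2.1, 411/61) = 6.738 servings → $5.39.
cottage cheese + kidney beans with both tight: 2.257 servings and 2.261 servings → $3.16.
Cheapest feasible corner: $3.16.

$3.16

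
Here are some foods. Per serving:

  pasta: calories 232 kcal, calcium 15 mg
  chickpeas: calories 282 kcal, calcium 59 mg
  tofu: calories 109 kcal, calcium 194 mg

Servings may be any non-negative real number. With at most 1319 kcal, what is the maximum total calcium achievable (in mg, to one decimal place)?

2347.6 mg

Calcium per kcal: tofu 1.78, chickpeas 0.2092, pasta 0.06466.
With no serving limits, spend the whole calories allowance on tofu: 1319 kcal / 109 kcal × 194 mg = 2347.6 mg.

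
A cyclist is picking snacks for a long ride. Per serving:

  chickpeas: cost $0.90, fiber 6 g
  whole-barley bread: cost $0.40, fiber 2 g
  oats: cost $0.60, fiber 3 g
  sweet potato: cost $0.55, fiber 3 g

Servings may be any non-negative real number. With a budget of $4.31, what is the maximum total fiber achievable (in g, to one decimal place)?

28.7 g

Fiber per dollar: chickpeas 6.667, sweet potato 5.455, whole-barley bread 5, oats 5.
With no serving limits, spend the whole cost allowance on chickpeas: $4.31 / $0.90 × 6 g = 28.7 g.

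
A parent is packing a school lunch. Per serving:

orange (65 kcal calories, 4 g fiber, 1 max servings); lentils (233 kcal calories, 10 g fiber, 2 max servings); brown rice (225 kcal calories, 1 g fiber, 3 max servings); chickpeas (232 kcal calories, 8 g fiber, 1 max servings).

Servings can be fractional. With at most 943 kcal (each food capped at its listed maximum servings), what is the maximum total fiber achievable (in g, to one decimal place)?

32.8 g

Fiber per kcal: orange 0.06154, lentils 0.04292, chickpeas 0.03448, brown rice 0.004444.
Take 1 serving of orange: uses 65 kcal, +4.0 g fiber (running total 4.0 g).
Take 2 servings of lentils: uses 466 kcal, +20.0 g fiber (running total 24.0 g).
Take 1 serving of chickpeas: uses 232 kcal, +8.0 g fiber (running total 32.0 g).
Take 0.8 servings of brown rice: uses 180 kcal, +0.8 g fiber (running total 32.8 g).
Greedy by best ratio exhausts the calories allowance optimally: 32.8 g.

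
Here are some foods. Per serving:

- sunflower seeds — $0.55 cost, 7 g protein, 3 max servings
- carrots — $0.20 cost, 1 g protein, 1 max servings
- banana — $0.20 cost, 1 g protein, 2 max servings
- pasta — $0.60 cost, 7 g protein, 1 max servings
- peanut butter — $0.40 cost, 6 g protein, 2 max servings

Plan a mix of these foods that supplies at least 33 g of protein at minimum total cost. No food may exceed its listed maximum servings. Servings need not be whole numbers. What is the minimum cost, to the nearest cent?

Cost per g of protein: peanut butter $0.0667, sunflower seeds $0.0786, pasta $0.0857, carrots $0.2000, banana $0.2000.
Take 2 servings of peanut butter: +12.0 g protein for $0.80 (total $0.80, still need 21.0 g).
Take 3 servings of sunflower seeds: +21.0 g protein for $1.65 (total $2.45, still need 0.0 g).
Filling from the cheapest source first is optimal under one linear minimum: $2.45.

$2.45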